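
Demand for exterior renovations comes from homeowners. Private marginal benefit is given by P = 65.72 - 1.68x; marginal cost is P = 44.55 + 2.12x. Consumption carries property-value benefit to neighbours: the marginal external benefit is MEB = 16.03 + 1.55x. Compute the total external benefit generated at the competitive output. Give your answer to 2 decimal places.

113.36

Market equilibrium (private): 44.55 + 2.12x = 65.72 - 1.68x → x_m = 5.5711.
Total external benefit = ∫₀^{x_m} (16.03 + 1.55x) dx = 16.03×5.5711 + ½×1.55×5.5711² = 113.3585.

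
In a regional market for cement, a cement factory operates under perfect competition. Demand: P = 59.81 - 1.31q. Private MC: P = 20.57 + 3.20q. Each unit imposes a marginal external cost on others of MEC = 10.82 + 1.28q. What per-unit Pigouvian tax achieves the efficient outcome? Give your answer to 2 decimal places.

tax = 17.10 per unit

Social marginal cost = private MC + MEC = 31.39 + 4.48q.
Set SMC = demand: 31.39 + 4.48q = 59.81 - 1.31q → q* = 4.9085.
The Pigouvian tax equals MEC at q*: 10.82 + 1.28×4.9085 = 17.1029.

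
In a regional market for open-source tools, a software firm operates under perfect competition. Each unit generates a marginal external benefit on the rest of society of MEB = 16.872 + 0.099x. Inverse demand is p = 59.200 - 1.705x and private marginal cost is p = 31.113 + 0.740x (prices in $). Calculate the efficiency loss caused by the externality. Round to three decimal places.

Market equilibrium (private): 31.113 + 0.740x = 59.200 - 1.705x → x_m = 11.4875.
Social marginal cost = private MC − MEB = 14.241 + 0.641x.
Set SMC = demand: 14.241 + 0.641x = 59.200 - 1.705x → x* = 19.1641.
Height of the DWL triangle at x_m is demand(x_m) − SMC(x_m) = MEB(x_m) = 18.0093.
DWL = ½ × 7.6766 × 18.0093 = 69.1251.

DWL = $69.125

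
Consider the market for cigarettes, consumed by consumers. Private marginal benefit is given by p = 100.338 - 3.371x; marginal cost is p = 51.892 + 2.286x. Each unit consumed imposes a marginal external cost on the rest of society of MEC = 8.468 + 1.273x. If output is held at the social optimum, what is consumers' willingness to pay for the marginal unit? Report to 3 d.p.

P = 80.891

Social marginal benefit = demand − MEC = 91.870 - 4.644x.
Set SMB = MC: 91.870 - 4.644x = 51.892 + 2.286x → x* = 5.7688.
Consumer price on the demand curve at x*: 100.338 − 3.371×5.7688 = 80.8914.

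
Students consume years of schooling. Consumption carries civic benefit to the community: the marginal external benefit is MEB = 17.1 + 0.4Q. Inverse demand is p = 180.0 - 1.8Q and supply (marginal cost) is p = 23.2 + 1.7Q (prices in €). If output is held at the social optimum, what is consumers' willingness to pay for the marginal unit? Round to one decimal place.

Social marginal benefit = demand + MEB = 197.1 - 1.4Q.
Set SMB = MC: 197.1 - 1.4Q = 23.2 + 1.7Q → Q* = 56.0968.
Consumer price on the demand curve at Q*: 180.0 − 1.8×56.0968 = 79.0258.

P = €79.0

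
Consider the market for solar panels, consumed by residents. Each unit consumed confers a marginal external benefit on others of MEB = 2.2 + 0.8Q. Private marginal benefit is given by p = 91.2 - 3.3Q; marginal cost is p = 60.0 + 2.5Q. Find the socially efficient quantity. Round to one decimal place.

Social marginal benefit = demand + MEB = 93.4 - 2.5Q.
Set SMB = MC: 93.4 - 2.5Q = 60.0 + 2.5Q → Q* = 6.6800.

Q* = 6.7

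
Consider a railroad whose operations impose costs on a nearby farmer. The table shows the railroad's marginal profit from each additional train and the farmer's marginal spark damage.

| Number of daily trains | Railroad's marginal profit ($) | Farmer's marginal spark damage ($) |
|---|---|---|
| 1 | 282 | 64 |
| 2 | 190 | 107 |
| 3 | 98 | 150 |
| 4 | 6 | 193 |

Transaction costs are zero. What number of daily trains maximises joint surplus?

Bargaining reaches the level where marginal profit last exceeds marginal spark damage.
That holds through level 2 (190 ≥ 107) but not at 3 (98 < 150).

2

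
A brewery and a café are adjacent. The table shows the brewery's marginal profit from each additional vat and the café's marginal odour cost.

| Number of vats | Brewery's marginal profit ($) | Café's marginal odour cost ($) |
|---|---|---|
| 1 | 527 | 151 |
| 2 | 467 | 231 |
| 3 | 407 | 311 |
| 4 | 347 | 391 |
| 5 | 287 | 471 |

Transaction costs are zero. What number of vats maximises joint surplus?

Bargaining reaches the level where marginal profit last exceeds marginal odour cost.
That holds through level 3 (407 ≥ 311) but not at 4 (347 < 391).

3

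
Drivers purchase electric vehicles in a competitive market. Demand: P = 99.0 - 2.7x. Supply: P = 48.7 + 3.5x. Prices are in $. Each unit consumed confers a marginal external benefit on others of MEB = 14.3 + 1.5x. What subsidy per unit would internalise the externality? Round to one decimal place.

Social marginal benefit = demand + MEB = 113.3 - 1.2x.
Set SMB = MC: 113.3 - 1.2x = 48.7 + 3.5x → x* = 13.7447.
The Pigouvian subsidy equals MEB at x*: 14.3 + 1.5×13.7447 = 34.9171.

subsidy = $34.9 per unit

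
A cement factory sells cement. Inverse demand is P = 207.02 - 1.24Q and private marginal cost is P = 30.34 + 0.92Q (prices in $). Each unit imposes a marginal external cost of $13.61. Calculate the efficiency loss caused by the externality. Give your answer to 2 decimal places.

DWL = $42.88

Market equilibrium (private): 30.34 + 0.92Q = 207.02 - 1.24Q → Q_m = 81.7963.
Social marginal cost = private MC + MEC = 43.95 + 0.92Q.
Set SMC = demand: 43.95 + 0.92Q = 207.02 - 1.24Q → Q* = 75.4954.
The welfare-loss triangle has base |Q_m − Q*| and height MEC(Q_m) (the vertical gap between SMC and demand is zero at Q* and MEC at Q_m).
DWL = ½ × 6.3009 × 13.6100 = 42.8776.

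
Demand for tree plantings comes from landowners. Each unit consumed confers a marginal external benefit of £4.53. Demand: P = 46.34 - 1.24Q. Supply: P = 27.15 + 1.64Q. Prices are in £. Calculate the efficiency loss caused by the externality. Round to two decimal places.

DWL = £3.56

Market equilibrium (private): 27.15 + 1.64Q = 46.34 - 1.24Q → Q_m = 6.6632.
Social marginal benefit = demand + MEB = 50.87 - 1.24Q.
Set SMB = MC: 50.87 - 1.24Q = 27.15 + 1.64Q → Q* = 8.2361.
The welfare-loss triangle has base |Q_m − Q*| and height MEB(Q_m) (the vertical gap between SMB and MC is zero at Q* and MEB at Q_m).
DWL = ½ × 1.5729 × 4.5300 = 3.5626.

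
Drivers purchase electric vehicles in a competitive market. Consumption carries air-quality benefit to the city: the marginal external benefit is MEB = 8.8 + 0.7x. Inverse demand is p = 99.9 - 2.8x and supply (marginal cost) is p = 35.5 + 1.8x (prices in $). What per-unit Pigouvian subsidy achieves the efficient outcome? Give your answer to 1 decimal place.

Social marginal benefit = demand + MEB = 108.7 - 2.1x.
Set SMB = MC: 108.7 - 2.1x = 35.5 + 1.8x → x* = 18.7692.
The Pigouvian subsidy equals MEB at x*: 8.8 + 0.7×18.7692 = 21.9384.

subsidy = $21.9 per unit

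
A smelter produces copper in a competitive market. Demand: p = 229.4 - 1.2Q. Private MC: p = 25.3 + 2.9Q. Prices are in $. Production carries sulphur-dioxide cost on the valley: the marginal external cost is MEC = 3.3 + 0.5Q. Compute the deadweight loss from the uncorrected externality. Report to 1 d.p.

Market equilibrium (private): 25.3 + 2.9Q = 229.4 - 1.2Q → Q_m = 49.7805.
Social marginal cost = private MC + MEC = 28.6 + 3.4Q.
Set SMC = demand: 28.6 + 3.4Q = 229.4 - 1.2Q → Q* = 43.6522.
The loss is the area between SMC and demand from Q* to Q_m; with linear curves that's a triangle of height MEC(Q_m).
DWL = ½ × 6.1283 × 28.1902 = 86.3790.

DWL = $86.4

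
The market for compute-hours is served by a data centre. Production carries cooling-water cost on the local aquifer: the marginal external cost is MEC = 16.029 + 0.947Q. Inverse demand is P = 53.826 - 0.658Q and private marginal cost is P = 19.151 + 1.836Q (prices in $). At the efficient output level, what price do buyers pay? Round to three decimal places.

P = $50.260

Social marginal cost = private MC + MEC = 35.180 + 2.783Q.
Set SMC = demand: 35.180 + 2.783Q = 53.826 - 0.658Q → Q* = 5.4188.
Consumer price on the demand curve at Q*: 53.826 − 0.658×5.4188 = 50.2604.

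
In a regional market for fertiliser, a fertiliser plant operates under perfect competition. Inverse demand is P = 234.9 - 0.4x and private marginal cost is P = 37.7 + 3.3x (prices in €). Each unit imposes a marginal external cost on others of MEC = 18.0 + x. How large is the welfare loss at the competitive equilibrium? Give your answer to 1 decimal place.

Market equilibrium (private): 37.7 + 3.3x = 234.9 - 0.4x → x_m = 53.2973.
Social marginal cost = private MC + MEC = 55.7 + 4.3x.
Set SMC = demand: 55.7 + 4.3x = 234.9 - 0.4x → x* = 38.1277.
Between x* and x_m the wedge SMC − demand runs linearly from 0 to MEC(x_m), so the loss is a triangle.
DWL = ½ × 15.1696 × 71.2973 = 540.7758.

DWL = €540.8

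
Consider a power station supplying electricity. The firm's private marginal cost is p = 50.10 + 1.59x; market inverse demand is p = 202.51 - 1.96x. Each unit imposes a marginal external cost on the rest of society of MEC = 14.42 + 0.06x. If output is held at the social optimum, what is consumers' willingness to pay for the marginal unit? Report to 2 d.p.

Social marginal cost = private MC + MEC = 64.52 + 1.65x.
Set SMC = demand: 64.52 + 1.65x = 202.51 - 1.96x → x* = 38.2244.
Consumer price on the demand curve at x*: 202.51 − 1.96×38.2244 = 127.5902.

P = 127.59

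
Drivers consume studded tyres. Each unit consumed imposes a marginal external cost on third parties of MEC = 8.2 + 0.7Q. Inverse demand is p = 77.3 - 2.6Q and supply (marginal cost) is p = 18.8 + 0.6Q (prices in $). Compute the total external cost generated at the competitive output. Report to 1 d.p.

$266.9

Market equilibrium (private): 18.8 + 0.6Q = 77.3 - 2.6Q → Q_m = 18.2813.
Total external cost = ∫₀^{Q_m} (8.2 + 0.7Q) dQ = 8.2×18.2813 + ½×0.7×18.2813² = 266.8787.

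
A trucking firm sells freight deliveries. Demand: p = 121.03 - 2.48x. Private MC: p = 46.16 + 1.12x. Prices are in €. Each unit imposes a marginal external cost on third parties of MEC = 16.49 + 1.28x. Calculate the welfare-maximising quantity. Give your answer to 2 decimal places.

x* = 11.96

Social marginal cost = private MC + MEC = 62.65 + 2.40x.
Set SMC = demand: 62.65 + 2.40x = 121.03 - 2.48x → x* = 11.9631.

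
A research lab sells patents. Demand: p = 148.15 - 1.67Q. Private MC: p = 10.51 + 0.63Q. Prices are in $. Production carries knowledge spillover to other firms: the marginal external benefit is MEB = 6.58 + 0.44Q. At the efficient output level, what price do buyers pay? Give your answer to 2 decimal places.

Social marginal cost = private MC − MEB = 3.93 + 0.19Q.
Set SMC = demand: 3.93 + 0.19Q = 148.15 - 1.67Q → Q* = 77.5376.
Consumer price on the demand curve at Q*: 148.15 − 1.67×77.5376 = 18.6622.

P = $18.66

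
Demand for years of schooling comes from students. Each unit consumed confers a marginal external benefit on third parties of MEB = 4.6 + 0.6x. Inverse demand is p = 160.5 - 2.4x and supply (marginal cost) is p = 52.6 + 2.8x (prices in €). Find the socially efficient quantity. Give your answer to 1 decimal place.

x* = 24.5

Social marginal benefit = demand + MEB = 165.1 - 1.8x.
Set SMB = MC: 165.1 - 1.8x = 52.6 + 2.8x → x* = 24.4565.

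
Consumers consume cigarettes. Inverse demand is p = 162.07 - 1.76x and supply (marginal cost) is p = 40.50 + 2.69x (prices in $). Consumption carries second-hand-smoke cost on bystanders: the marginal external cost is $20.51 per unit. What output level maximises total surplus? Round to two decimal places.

Social marginal benefit = demand − MEC = 141.56 - 1.76x.
Set SMB = MC: 141.56 - 1.76x = 40.50 + 2.69x → x* = 22.7101.

x* = 22.71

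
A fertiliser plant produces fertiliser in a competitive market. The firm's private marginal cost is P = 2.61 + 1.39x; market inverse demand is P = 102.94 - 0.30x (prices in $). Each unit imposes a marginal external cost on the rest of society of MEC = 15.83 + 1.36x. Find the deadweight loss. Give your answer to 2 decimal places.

DWL = $1528.78

Market equilibrium (private): 2.61 + 1.39x = 102.94 - 0.30x → x_m = 59.3669.
Social marginal cost = private MC + MEC = 18.44 + 2.75x.
Set SMC = demand: 18.44 + 2.75x = 102.94 - 0.30x → x* = 27.7049.
Between x* and x_m the wedge SMC − demand runs linearly from 0 to MEC(x_m), so the loss is a triangle.
DWL = ½ × 31.6620 × 96.5689 = 1528.7823.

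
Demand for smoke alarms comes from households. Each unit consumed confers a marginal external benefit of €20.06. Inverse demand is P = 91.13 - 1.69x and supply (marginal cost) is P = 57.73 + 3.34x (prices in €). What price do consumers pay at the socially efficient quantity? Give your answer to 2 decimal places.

P = €73.17

Social marginal benefit = demand + MEB = 111.19 - 1.69x.
Set SMB = MC: 111.19 - 1.69x = 57.73 + 3.34x → x* = 10.6282.
Consumer price on the demand curve at x*: 91.13 − 1.69×10.6282 = 73.1683.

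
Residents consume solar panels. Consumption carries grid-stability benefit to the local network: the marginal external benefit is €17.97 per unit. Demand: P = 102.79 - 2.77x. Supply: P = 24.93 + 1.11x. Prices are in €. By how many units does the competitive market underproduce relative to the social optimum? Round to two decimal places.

Market equilibrium (private): 24.93 + 1.11x = 102.79 - 2.77x → x_m = 20.0670.
Social marginal benefit = demand + MEB = 120.76 - 2.77x.
Set SMB = MC: 120.76 - 2.77x = 24.93 + 1.11x → x* = 24.6985.
Gap = |20.0670 − 24.6985| = 4.6315.

4.63 units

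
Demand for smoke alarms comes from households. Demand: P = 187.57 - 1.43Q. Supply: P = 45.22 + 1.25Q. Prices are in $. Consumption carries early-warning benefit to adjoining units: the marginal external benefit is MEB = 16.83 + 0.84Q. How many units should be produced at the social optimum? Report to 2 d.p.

Q* = 86.51

Social marginal benefit = demand + MEB = 204.40 - 0.59Q.
Set SMB = MC: 204.40 - 0.59Q = 45.22 + 1.25Q → Q* = 86.5109.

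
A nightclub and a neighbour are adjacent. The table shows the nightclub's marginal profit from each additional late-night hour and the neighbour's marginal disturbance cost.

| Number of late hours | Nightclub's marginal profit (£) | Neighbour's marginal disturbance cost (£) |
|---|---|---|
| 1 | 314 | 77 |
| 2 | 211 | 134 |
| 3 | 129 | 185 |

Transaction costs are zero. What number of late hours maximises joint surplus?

2

Bargaining reaches the level where marginal profit last exceeds marginal disturbance cost.
That holds through level 2 (211 ≥ 134) but not at 3 (129 < 185).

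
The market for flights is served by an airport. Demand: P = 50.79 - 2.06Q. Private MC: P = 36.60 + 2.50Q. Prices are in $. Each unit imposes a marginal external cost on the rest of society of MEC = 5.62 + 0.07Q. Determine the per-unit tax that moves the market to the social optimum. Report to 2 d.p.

Social marginal cost = private MC + MEC = 42.22 + 2.57Q.
Set SMC = demand: 42.22 + 2.57Q = 50.79 - 2.06Q → Q* = 1.8510.
The Pigouvian tax equals MEC at Q*: 5.62 + 0.07×1.8510 = 5.7496.

tax = $5.75 per unit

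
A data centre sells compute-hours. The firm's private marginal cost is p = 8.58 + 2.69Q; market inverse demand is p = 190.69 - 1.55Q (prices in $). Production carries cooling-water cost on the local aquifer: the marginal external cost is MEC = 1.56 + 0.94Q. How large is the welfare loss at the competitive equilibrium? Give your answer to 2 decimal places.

DWL = $169.73

Market equilibrium (private): 8.58 + 2.69Q = 190.69 - 1.55Q → Q_m = 42.9505.
Social marginal cost = private MC + MEC = 10.14 + 3.63Q.
Set SMC = demand: 10.14 + 3.63Q = 190.69 - 1.55Q → Q* = 34.8552.
Between Q* and Q_m the wedge SMC − demand runs linearly from 0 to MEC(Q_m), so the loss is a triangle.
DWL = ½ × 8.0953 × 41.9334 = 169.7317.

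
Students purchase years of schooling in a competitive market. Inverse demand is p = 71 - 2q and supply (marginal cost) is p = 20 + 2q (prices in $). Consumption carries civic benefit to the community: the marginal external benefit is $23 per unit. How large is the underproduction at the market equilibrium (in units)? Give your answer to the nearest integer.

6 units

Market equilibrium (private): 20 + 2q = 71 - 2q → q_m = 12.7500.
Social marginal benefit = demand + MEB = 94 - 2q.
Set SMB = MC: 94 - 2q = 20 + 2q → q* = 18.5000.
Gap = |12.7500 − 18.5000| = 5.7500.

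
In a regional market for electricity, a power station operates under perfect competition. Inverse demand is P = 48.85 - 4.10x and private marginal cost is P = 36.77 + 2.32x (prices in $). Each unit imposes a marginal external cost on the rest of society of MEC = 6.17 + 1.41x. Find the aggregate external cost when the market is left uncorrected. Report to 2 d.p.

Market equilibrium (private): 36.77 + 2.32x = 48.85 - 4.10x → x_m = 1.8816.
Total external cost = ∫₀^{x_m} (6.17 + 1.41x) dx = 6.17×1.8816 + ½×1.41×1.8816² = 14.1055.

$14.11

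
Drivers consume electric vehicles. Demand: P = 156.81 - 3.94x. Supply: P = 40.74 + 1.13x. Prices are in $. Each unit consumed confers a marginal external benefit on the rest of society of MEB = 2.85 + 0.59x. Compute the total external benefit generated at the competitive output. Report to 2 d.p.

$219.86

Market equilibrium (private): 40.74 + 1.13x = 156.81 - 3.94x → x_m = 22.8935.
Total external benefit = ∫₀^{x_m} (2.85 + 0.59x) dx = 2.85×22.8935 + ½×0.59×22.8935² = 219.8596.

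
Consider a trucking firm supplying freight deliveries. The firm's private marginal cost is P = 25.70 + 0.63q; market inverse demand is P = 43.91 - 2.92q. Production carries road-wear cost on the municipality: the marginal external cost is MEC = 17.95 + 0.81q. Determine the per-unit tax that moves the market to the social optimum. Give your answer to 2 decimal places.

Social marginal cost = private MC + MEC = 43.65 + 1.44q.
Set SMC = demand: 43.65 + 1.44q = 43.91 - 2.92q → q* = 0.0596.
The Pigouvian tax equals MEC at q*: 17.95 + 0.81×0.0596 = 17.9983.

tax = 18.00 per unit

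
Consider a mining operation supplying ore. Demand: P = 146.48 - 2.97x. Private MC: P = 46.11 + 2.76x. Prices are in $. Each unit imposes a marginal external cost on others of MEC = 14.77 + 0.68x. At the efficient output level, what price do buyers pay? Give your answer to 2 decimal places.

P = $106.82

Social marginal cost = private MC + MEC = 60.88 + 3.44x.
Set SMC = demand: 60.88 + 3.44x = 146.48 - 2.97x → x* = 13.3541.
Consumer price on the demand curve at x*: 146.48 − 2.97×13.3541 = 106.8183.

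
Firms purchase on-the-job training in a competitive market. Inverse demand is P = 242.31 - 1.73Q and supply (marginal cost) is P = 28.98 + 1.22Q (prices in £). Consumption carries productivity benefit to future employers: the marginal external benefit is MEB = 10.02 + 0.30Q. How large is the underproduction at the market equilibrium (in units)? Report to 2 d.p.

Market equilibrium (private): 28.98 + 1.22Q = 242.31 - 1.73Q → Q_m = 72.3153.
Social marginal benefit = demand + MEB = 252.33 - 1.43Q.
Set SMB = MC: 252.33 - 1.43Q = 28.98 + 1.22Q → Q* = 84.2830.
Gap = |72.3153 − 84.2830| = 11.9677.

11.97 units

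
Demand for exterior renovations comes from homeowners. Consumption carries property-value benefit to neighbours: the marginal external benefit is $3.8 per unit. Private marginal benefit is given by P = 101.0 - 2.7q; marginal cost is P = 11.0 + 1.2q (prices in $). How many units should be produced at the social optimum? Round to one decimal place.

q* = 24.1

Social marginal benefit = demand + MEB = 104.8 - 2.7q.
Set SMB = MC: 104.8 - 2.7q = 11.0 + 1.2q → q* = 24.0513.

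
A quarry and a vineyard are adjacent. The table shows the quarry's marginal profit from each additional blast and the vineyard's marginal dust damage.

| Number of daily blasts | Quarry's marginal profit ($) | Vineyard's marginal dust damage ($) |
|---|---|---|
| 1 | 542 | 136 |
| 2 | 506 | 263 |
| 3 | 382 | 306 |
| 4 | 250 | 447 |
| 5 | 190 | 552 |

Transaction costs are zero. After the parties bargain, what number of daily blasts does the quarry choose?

Bargaining reaches the level where marginal profit last exceeds marginal dust damage.
That holds through level 3 (382 ≥ 306) but not at 4 (250 < 447).

3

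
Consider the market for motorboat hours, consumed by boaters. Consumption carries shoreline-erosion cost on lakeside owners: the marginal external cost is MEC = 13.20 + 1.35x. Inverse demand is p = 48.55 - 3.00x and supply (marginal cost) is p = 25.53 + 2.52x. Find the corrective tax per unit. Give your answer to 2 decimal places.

tax = 15.13 per unit

Social marginal benefit = demand − MEC = 35.35 - 4.35x.
Set SMB = MC: 35.35 - 4.35x = 25.53 + 2.52x → x* = 1.4294.
The Pigouvian tax equals MEC at x*: 13.20 + 1.35×1.4294 = 15.1297.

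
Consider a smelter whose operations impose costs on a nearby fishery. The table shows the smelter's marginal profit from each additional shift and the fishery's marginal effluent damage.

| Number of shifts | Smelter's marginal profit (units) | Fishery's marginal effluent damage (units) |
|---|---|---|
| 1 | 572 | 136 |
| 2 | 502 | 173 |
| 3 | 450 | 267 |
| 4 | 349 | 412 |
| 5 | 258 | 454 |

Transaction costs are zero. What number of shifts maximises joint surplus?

3

Bargaining reaches the level where marginal profit last exceeds marginal effluent damage.
That holds through level 3 (450 ≥ 267) but not at 4 (349 < 412).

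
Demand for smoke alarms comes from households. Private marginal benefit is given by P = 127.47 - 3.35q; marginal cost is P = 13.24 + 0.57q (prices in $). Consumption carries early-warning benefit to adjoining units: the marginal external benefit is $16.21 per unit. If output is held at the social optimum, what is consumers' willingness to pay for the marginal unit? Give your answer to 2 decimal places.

P = $16.00

Social marginal benefit = demand + MEB = 143.68 - 3.35q.
Set SMB = MC: 143.68 - 3.35q = 13.24 + 0.57q → q* = 33.2755.
Consumer price on the demand curve at q*: 127.47 − 3.35×33.2755 = 15.9971.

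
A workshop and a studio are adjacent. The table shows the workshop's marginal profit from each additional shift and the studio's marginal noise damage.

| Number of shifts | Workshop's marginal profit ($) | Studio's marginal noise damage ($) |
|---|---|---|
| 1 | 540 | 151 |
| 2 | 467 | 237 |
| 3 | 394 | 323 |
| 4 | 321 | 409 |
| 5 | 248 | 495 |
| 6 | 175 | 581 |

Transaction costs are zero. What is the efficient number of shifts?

Bargaining reaches the level where marginal profit last exceeds marginal noise damage.
That holds through level 3 (394 ≥ 323) but not at 4 (321 < 409).

3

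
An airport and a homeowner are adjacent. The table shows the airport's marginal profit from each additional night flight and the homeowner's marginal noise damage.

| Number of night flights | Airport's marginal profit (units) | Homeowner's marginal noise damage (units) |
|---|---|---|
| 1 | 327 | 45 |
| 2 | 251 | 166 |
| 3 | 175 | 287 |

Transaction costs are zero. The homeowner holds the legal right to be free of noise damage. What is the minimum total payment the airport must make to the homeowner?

211

Efficient level: marginal profit ≥ marginal noise damage through level 2, so k* = 2.
With the homeowner holding the right, the airport must at least compensate total damage at k*: 45 + 166 = 211.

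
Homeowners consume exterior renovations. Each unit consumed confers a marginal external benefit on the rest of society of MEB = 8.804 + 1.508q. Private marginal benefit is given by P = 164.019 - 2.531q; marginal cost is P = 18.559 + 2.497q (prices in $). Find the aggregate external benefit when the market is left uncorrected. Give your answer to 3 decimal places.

Market equilibrium (private): 18.559 + 2.497q = 164.019 - 2.531q → q_m = 28.9300.
Total external benefit = ∫₀^{q_m} (8.804 + 1.508q) dq = 8.804×28.9300 + ½×1.508×28.9300² = 885.7562.

$885.756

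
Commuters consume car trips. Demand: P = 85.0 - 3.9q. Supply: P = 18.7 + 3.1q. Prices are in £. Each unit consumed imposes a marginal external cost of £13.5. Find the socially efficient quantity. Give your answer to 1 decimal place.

Social marginal benefit = demand − MEC = 71.5 - 3.9q.
Set SMB = MC: 71.5 - 3.9q = 18.7 + 3.1q → q* = 7.5429.

q* = 7.5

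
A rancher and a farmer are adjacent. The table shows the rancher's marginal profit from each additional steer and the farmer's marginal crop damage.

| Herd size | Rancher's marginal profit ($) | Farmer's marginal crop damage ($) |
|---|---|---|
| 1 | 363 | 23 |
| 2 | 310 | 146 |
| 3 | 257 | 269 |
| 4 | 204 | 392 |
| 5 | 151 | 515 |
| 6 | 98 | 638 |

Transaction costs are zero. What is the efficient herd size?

2

Bargaining reaches the level where marginal profit last exceeds marginal crop damage.
That holds through level 2 (310 ≥ 146) but not at 3 (257 < 269).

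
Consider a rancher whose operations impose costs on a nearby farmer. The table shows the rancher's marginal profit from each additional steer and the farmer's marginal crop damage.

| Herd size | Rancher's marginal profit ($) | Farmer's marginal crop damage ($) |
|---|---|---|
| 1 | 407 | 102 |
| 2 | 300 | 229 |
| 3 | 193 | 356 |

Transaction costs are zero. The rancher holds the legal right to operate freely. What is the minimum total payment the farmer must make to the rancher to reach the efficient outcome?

Left alone the rancher would choose level 3 (marginal profit stays positive).
Efficient level: k* = 2 (marginal profit ≥ marginal crop damage through 2).
The farmer must at least cover the rancher's forgone profit from cutting 3→2: 193 = 193.

$193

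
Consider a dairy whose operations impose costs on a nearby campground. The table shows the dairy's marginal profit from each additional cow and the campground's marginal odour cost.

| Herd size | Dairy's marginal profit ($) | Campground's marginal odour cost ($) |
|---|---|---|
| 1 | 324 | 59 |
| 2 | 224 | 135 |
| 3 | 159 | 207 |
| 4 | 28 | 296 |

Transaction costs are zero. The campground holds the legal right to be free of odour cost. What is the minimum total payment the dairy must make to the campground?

$194

Efficient level: marginal profit ≥ marginal odour cost through level 2, so k* = 2.
With the campground holding the right, the dairy must at least compensate total damage at k*: 59 + 135 = 194.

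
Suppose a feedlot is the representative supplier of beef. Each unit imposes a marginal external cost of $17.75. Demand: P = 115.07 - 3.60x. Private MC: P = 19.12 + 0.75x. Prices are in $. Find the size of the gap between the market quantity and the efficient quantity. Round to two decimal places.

4.08 units

Market equilibrium (private): 19.12 + 0.75x = 115.07 - 3.60x → x_m = 22.0575.
Social marginal cost = private MC + MEC = 36.87 + 0.75x.
Set SMC = demand: 36.87 + 0.75x = 115.07 - 3.60x → x* = 17.9770.
Gap = |22.0575 − 17.9770| = 4.0805.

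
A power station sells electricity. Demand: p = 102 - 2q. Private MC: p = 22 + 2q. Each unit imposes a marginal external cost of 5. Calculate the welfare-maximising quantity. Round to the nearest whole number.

Social marginal cost = private MC + MEC = 27 + 2q.
Set SMC = demand: 27 + 2q = 102 - 2q → q* = 18.7500.

q* = 19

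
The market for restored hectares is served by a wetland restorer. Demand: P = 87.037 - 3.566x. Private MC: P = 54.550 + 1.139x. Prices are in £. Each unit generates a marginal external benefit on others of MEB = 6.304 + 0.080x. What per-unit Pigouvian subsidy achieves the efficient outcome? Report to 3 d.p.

subsidy = £6.975 per unit

Social marginal cost = private MC − MEB = 48.246 + 1.059x.
Set SMC = demand: 48.246 + 1.059x = 87.037 - 3.566x → x* = 8.3872.
The Pigouvian subsidy equals MEB at x*: 6.304 + 0.080×8.3872 = 6.9750.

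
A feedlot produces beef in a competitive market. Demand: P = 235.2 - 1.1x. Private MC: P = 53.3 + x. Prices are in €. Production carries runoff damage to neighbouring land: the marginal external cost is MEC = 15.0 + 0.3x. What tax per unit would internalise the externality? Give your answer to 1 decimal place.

Social marginal cost = private MC + MEC = 68.3 + 1.3x.
Set SMC = demand: 68.3 + 1.3x = 235.2 - 1.1x → x* = 69.5417.
The Pigouvian tax equals MEC at x*: 15.0 + 0.3×69.5417 = 35.8625.

tax = €35.9 per unit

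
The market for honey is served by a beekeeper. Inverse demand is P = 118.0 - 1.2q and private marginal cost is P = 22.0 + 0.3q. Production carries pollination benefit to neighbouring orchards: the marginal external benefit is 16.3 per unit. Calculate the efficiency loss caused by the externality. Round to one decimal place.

DWL = 88.6

Market equilibrium (private): 22.0 + 0.3q = 118.0 - 1.2q → q_m = 64.0000.
Social marginal cost = private MC − MEB = 5.7 + 0.3q.
Set SMC = demand: 5.7 + 0.3q = 118.0 - 1.2q → q* = 74.8667.
The welfare-loss triangle has base |q_m − q*| and height MEB(q_m) (the vertical gap between SMC and demand is zero at q* and MEB at q_m).
DWL = ½ × 10.8667 × 16.3000 = 88.5636.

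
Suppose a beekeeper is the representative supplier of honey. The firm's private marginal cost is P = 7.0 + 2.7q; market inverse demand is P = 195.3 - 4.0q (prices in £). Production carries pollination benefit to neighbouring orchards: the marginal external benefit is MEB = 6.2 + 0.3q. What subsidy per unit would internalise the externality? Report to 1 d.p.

Social marginal cost = private MC − MEB = 0.8 + 2.4q.
Set SMC = demand: 0.8 + 2.4q = 195.3 - 4.0q → q* = 30.3906.
The Pigouvian subsidy equals MEB at q*: 6.2 + 0.3×30.3906 = 15.3172.

subsidy = £15.3 per unit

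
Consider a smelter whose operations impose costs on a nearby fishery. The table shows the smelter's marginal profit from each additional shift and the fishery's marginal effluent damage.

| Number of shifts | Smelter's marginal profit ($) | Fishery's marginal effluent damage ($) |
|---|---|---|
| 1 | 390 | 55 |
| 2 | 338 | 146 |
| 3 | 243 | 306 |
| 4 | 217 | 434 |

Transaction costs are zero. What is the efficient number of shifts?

2

Bargaining reaches the level where marginal profit last exceeds marginal effluent damage.
That holds through level 2 (338 ≥ 146) but not at 3 (243 < 306).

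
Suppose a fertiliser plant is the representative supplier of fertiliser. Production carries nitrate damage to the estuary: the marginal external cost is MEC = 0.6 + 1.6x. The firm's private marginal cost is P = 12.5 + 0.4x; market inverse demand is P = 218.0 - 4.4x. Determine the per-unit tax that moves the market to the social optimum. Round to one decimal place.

Social marginal cost = private MC + MEC = 13.1 + 2.0x.
Set SMC = demand: 13.1 + 2.0x = 218.0 - 4.4x → x* = 32.0156.
The Pigouvian tax equals MEC at x*: 0.6 + 1.6×32.0156 = 51.8250.

tax = 51.8 per unit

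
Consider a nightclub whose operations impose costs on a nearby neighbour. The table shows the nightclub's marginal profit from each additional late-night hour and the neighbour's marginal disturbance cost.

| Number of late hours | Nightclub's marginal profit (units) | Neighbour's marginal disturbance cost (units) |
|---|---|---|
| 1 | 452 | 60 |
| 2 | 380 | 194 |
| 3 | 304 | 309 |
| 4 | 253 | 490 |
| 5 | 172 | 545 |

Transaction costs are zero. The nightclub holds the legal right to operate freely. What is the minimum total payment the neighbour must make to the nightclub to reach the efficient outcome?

729

Left alone the nightclub would choose level 5 (marginal profit stays positive).
Efficient level: k* = 2 (marginal profit ≥ marginal disturbance cost through 2).
The neighbour must at least cover the nightclub's forgone profit from cutting 5→2: 304 + 253 + 172 = 729.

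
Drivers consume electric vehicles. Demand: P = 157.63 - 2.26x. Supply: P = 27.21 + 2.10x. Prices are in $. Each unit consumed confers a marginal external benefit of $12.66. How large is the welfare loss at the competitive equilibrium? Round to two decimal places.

DWL = $18.38

Market equilibrium (private): 27.21 + 2.10x = 157.63 - 2.26x → x_m = 29.9128.
Social marginal benefit = demand + MEB = 170.29 - 2.26x.
Set SMB = MC: 170.29 - 2.26x = 27.21 + 2.10x → x* = 32.8165.
The welfare-loss triangle has base |x_m − x*| and height MEB(x_m) (the vertical gap between SMB and MC is zero at x* and MEB at x_m).
DWL = ½ × 2.9037 × 12.6600 = 18.3804.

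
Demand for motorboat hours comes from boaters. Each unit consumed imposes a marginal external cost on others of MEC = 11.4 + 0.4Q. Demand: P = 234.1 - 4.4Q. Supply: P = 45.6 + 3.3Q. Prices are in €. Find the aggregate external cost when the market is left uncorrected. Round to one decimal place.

€398.9

Market equilibrium (private): 45.6 + 3.3Q = 234.1 - 4.4Q → Q_m = 24.4805.
Total external cost = ∫₀^{Q_m} (11.4 + 0.4Q) dQ = 11.4×24.4805 + ½×0.4×24.4805² = 398.9367.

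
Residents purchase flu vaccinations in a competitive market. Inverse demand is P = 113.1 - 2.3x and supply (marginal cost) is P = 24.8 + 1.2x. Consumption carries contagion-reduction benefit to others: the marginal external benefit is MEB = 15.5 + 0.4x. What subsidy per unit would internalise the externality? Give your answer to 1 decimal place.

Social marginal benefit = demand + MEB = 128.6 - 1.9x.
Set SMB = MC: 128.6 - 1.9x = 24.8 + 1.2x → x* = 33.4839.
The Pigouvian subsidy equals MEB at x*: 15.5 + 0.4×33.4839 = 28.8936.

subsidy = 28.9 per unit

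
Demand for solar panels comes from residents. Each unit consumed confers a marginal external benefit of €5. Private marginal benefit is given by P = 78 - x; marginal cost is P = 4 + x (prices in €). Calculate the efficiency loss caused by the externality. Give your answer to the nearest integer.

Market equilibrium (private): 4 + x = 78 - x → x_m = 37.0000.
Social marginal benefit = demand + MEB = 83 - x.
Set SMB = MC: 83 - x = 4 + x → x* = 39.5000.
Height of the DWL triangle at x_m is SMB(x_m) − MC(x_m) = MEB(x_m) = 5.0000.
DWL = ½ × 2.5000 × 5.0000 = 6.2500.

DWL = €6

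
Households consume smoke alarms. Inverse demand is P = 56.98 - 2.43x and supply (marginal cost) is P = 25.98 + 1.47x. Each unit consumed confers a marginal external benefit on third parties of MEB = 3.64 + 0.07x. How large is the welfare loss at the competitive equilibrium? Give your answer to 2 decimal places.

Market equilibrium (private): 25.98 + 1.47x = 56.98 - 2.43x → x_m = 7.9487.
Social marginal benefit = demand + MEB = 60.62 - 2.36x.
Set SMB = MC: 60.62 - 2.36x = 25.98 + 1.47x → x* = 9.0444.
The loss is the area between SMB and MC from x* to x_m; with linear curves that's a triangle of height MEB(x_m).
DWL = ½ × 1.0957 × 4.1964 = 2.2990.

DWL = 2.30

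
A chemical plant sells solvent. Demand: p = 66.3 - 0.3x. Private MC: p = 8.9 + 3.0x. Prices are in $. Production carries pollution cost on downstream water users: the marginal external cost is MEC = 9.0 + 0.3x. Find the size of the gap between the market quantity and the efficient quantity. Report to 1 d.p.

Market equilibrium (private): 8.9 + 3.0x = 66.3 - 0.3x → x_m = 17.3939.
Social marginal cost = private MC + MEC = 17.9 + 3.3x.
Set SMC = demand: 17.9 + 3.3x = 66.3 - 0.3x → x* = 13.4444.
Gap = |17.3939 − 13.4444| = 3.9495.

3.9 units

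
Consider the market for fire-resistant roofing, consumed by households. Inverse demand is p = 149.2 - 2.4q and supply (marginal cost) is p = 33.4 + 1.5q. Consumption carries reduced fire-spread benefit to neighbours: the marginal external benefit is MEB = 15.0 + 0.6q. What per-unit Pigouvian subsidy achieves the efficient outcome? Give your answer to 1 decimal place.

subsidy = 38.8 per unit

Social marginal benefit = demand + MEB = 164.2 - 1.8q.
Set SMB = MC: 164.2 - 1.8q = 33.4 + 1.5q → q* = 39.6364.
The Pigouvian subsidy equals MEB at q*: 15.0 + 0.6×39.6364 = 38.7818.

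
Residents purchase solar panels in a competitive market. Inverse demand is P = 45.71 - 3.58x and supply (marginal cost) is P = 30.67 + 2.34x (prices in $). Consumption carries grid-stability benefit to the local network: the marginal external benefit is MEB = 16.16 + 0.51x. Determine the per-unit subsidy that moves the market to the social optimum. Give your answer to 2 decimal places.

subsidy = $19.10 per unit

Social marginal benefit = demand + MEB = 61.87 - 3.07x.
Set SMB = MC: 61.87 - 3.07x = 30.67 + 2.34x → x* = 5.7671.
The Pigouvian subsidy equals MEB at x*: 16.16 + 0.51×5.7671 = 19.1012.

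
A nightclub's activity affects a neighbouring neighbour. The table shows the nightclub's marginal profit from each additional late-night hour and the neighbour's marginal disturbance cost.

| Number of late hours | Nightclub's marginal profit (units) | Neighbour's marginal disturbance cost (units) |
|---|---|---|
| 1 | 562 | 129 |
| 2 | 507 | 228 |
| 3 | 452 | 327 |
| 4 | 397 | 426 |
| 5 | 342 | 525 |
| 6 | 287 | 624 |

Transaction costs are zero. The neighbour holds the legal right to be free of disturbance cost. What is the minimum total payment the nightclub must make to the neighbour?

684

Efficient level: marginal profit ≥ marginal disturbance cost through level 3, so k* = 3.
With the neighbour holding the right, the nightclub must at least compensate total damage at k*: 129 + 228 + 327 = 684.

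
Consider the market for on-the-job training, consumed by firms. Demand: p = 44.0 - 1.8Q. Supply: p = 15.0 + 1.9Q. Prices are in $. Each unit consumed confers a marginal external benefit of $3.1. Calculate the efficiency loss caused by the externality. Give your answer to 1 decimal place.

Market equilibrium (private): 15.0 + 1.9Q = 44.0 - 1.8Q → Q_m = 7.8378.
Social marginal benefit = demand + MEB = 47.1 - 1.8Q.
Set SMB = MC: 47.1 - 1.8Q = 15.0 + 1.9Q → Q* = 8.6757.
The loss is the area between SMB and MC from Q* to Q_m; with linear curves that's a triangle of height MEB(Q_m).
DWL = ½ × 0.8379 × 3.1000 = 1.2987.

DWL = $1.3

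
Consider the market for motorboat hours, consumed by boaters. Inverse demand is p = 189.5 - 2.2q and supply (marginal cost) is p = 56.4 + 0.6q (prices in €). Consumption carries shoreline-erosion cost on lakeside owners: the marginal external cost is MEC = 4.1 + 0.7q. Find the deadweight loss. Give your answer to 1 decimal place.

DWL = €199.6

Market equilibrium (private): 56.4 + 0.6q = 189.5 - 2.2q → q_m = 47.5357.
Social marginal benefit = demand − MEC = 185.4 - 2.9q.
Set SMB = MC: 185.4 - 2.9q = 56.4 + 0.6q → q* = 36.8571.
The loss is the area between SMB and MC from q* to q_m; with linear curves that's a triangle of height MEC(q_m).
DWL = ½ × 10.6786 × 37.3750 = 199.5563.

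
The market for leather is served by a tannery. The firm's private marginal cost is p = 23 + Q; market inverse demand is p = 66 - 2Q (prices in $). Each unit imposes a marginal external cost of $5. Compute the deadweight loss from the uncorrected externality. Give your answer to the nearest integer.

Market equilibrium (private): 23 + Q = 66 - 2Q → Q_m = 14.3333.
Social marginal cost = private MC + MEC = 28 + Q.
Set SMC = demand: 28 + Q = 66 - 2Q → Q* = 12.6667.
The loss is the area between SMC and demand from Q* to Q_m; with linear curves that's a triangle of height MEC(Q_m).
DWL = ½ × 1.6666 × 5.0000 = 4.1665.

DWL = $4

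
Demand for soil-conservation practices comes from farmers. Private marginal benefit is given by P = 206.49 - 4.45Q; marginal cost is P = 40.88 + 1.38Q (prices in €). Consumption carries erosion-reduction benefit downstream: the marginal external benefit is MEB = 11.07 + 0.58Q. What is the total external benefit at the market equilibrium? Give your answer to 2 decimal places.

Market equilibrium (private): 40.88 + 1.38Q = 206.49 - 4.45Q → Q_m = 28.4065.
Total external benefit = ∫₀^{Q_m} (11.07 + 0.58Q) dQ = 11.07×28.4065 + ½×0.58×28.4065² = 548.4694.

€548.47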